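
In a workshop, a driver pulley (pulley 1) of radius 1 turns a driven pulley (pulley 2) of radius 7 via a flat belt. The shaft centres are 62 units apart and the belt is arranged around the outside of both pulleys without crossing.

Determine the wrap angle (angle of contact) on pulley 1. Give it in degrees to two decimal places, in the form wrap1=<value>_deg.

wrap1=168.89_deg

open belt: β = asin((r2−r1)/C) = asin(6/62) = 5.5534°
wrap1 = π − 2β = 168.8931°
wrap2 = π + 2β = 191.1069°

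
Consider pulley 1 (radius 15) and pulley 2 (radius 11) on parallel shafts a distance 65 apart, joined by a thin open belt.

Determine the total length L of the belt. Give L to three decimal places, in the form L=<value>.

L=211.928

open belt: β = asin((r2−r1)/C) = asin(-4/65) = -3.5281°
wrap1 = π − 2β = 187.0562°
wrap2 = π + 2β = 172.9438°
tangent length = C·cosβ = 64.8768
L = r1·wrap1 + r2·wrap2 + 2·C·cosβ = 15·3.2647 + 11·3.0184 + 2·64.8768 = 211.9276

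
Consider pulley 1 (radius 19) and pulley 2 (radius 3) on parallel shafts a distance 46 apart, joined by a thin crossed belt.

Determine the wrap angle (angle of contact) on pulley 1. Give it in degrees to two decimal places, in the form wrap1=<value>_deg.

wrap1=237.14_deg

crossed belt: β = asin((r1+r2)/C) = asin(22/46) = 28.5719°
wrap1 = wrap2 = π + 2β = 237.1438°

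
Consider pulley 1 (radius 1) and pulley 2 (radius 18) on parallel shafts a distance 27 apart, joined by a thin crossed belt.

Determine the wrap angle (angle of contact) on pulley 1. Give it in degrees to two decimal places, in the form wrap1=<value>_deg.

wrap1=269.45_deg

crossed belt: β = asin((r1+r2)/C) = asin(19/27) = 44.7249°
wrap1 = wrap2 = π + 2β = 269.4498°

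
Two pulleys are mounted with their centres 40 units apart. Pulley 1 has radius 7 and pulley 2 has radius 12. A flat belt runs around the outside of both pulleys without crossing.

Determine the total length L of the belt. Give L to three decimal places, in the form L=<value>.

L=140.316

open belt: β = asin((r2−r1)/C) = asin(5/40) = 7.1808°
wrap1 = π − 2β = 165.6385°
wrap2 = π + 2β = 194.3615°
tangent length = C·cosβ = 39.6863
L = r1·wrap1 + r2·wrap2 + 2·C·cosβ = 7·2.8909 + 12·3.3922 + 2·39.6863 = 140.3161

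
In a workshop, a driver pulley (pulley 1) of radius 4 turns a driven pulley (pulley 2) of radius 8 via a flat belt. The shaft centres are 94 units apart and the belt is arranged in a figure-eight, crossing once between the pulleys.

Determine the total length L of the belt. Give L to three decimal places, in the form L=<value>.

L=227.233

crossed belt: β = asin((r1+r2)/C) = asin(12/94) = 7.3344°
wrap1 = wrap2 = π + 2β = 194.6687°
tangent length = C·cosβ = 93.2309
L = (r1+r2)·wrap + 2·C·cosβ = 12·3.3976 + 2·93.2309 = 227.2331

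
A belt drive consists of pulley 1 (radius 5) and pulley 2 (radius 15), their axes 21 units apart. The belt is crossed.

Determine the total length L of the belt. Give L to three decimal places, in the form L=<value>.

L=126.076

crossed belt: β = asin((r1+r2)/C) = asin(20/21) = 72.2472°
wrap1 = wrap2 = π + 2β = 324.4944°
tangent length = C·cosβ = 6.4031
L = (r1+r2)·wrap + 2·C·cosβ = 20·5.6635 + 2·6.4031 = 126.0762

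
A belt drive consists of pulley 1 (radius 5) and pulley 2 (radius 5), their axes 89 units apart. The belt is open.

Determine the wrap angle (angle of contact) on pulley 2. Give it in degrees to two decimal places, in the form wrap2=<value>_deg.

wrap2=180.00_deg

open belt: β = asin((r2−r1)/C) = asin(0/89) = 0.0000°
wrap1 = π − 2β = 180.0000°
wrap2 = π + 2β = 180.0000°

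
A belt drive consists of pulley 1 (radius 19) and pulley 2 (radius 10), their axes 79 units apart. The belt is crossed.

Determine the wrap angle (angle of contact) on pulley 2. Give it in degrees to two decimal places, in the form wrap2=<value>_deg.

crossed belt: β = asin((r1+r2)/C) = asin(29/79) = 21.5362°
wrap1 = wrap2 = π + 2β = 223.0724°

wrap2=223.07_deg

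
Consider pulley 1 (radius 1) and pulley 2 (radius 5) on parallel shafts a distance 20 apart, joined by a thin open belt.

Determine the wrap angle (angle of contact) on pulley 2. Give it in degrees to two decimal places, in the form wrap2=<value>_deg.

open belt: β = asin((r2−r1)/C) = asin(4/20) = 11.5370°
wrap1 = π − 2β = 156.9261°
wrap2 = π + 2β = 203.0739°

wrap2=203.07_deg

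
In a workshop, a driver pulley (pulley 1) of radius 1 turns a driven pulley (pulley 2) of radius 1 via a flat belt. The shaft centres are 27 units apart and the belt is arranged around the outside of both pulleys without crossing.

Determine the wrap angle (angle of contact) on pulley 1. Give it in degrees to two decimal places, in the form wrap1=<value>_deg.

open belt: β = asin((r2−r1)/C) = asin(0/27) = 0.0000°
wrap1 = π − 2β = 180.0000°
wrap2 = π + 2β = 180.0000°

wrap1=180.00_deg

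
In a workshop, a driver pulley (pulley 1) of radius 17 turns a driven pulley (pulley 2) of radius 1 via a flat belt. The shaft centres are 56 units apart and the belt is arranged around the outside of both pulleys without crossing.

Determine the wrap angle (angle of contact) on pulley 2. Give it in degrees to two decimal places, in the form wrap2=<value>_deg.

wrap2=146.80_deg

open belt: β = asin((r2−r1)/C) = asin(-16/56) = -16.6015°
wrap1 = π − 2β = 213.2031°
wrap2 = π + 2β = 146.7969°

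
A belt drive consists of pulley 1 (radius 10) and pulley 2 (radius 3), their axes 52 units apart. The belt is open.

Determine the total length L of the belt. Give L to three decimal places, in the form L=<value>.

open belt: β = asin((r2−r1)/C) = asin(-7/52) = -7.7364°
wrap1 = π − 2β = 195.4728°
wrap2 = π + 2β = 164.5272°
tangent length = C·cosβ = 51.5267
L = r1·wrap1 + r2·wrap2 + 2·C·cosβ = 10·3.4116 + 3·2.8715 + 2·51.5267 = 145.7844

L=145.784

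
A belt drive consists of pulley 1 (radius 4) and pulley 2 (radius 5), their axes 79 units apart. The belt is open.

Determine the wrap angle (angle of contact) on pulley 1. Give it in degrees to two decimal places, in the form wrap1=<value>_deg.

wrap1=178.55_deg

open belt: β = asin((r2−r1)/C) = asin(1/79) = 0.7253°
wrap1 = π − 2β = 178.5494°
wrap2 = π + 2β = 181.4506°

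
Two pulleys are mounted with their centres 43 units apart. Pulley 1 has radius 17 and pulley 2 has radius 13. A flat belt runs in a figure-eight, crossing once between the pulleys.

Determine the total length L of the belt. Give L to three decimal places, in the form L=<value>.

crossed belt: β = asin((r1+r2)/C) = asin(30/43) = 44.2407°
wrap1 = wrap2 = π + 2β = 268.4814°
tangent length = C·cosβ = 30.8058
L = (r1+r2)·wrap + 2·C·cosβ = 30·4.6859 + 2·30.8058 = 202.1882

L=202.188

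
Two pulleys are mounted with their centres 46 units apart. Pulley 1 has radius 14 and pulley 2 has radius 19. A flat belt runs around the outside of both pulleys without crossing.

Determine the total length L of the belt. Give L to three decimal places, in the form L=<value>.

L=196.217

open belt: β = asin((r2−r1)/C) = asin(5/46) = 6.2401°
wrap1 = π − 2β = 167.5197°
wrap2 = π + 2β = 192.4803°
tangent length = C·cosβ = 45.7275
L = r1·wrap1 + r2·wrap2 + 2·C·cosβ = 14·2.9238 + 19·3.3594 + 2·45.7275 = 196.2166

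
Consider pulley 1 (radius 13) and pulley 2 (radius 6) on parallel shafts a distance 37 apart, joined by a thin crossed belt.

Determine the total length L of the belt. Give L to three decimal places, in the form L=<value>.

L=143.681

crossed belt: β = asin((r1+r2)/C) = asin(19/37) = 30.8981°
wrap1 = wrap2 = π + 2β = 241.7963°
tangent length = C·cosβ = 31.7490
L = (r1+r2)·wrap + 2·C·cosβ = 19·4.2201 + 2·31.7490 = 143.6807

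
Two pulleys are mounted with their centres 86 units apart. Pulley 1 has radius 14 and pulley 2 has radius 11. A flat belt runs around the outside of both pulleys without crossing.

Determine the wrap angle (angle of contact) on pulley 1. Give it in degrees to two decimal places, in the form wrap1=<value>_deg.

wrap1=184.00_deg

open belt: β = asin((r2−r1)/C) = asin(-3/86) = -1.9991°
wrap1 = π − 2β = 183.9982°
wrap2 = π + 2β = 176.0018°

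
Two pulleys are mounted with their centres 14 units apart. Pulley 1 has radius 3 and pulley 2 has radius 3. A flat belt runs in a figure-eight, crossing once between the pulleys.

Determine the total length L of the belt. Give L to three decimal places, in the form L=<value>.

crossed belt: β = asin((r1+r2)/C) = asin(6/14) = 25.3769°
wrap1 = wrap2 = π + 2β = 230.7539°
tangent length = C·cosβ = 12.6491
L = (r1+r2)·wrap + 2·C·cosβ = 6·4.0274 + 2·12.6491 = 49.4627

L=49.463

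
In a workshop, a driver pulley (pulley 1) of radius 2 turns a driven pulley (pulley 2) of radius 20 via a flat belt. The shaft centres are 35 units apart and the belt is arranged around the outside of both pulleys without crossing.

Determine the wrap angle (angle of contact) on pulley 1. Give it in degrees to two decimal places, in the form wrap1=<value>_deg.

wrap1=118.10_deg

open belt: β = asin((r2−r1)/C) = asin(18/35) = 30.9497°
wrap1 = π − 2β = 118.1006°
wrap2 = π + 2β = 241.8994°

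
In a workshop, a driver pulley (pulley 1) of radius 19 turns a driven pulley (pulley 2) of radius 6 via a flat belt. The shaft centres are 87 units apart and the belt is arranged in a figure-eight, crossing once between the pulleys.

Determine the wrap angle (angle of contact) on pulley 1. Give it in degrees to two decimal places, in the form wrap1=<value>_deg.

wrap1=213.40_deg

crossed belt: β = asin((r1+r2)/C) = asin(25/87) = 16.6997°
wrap1 = wrap2 = π + 2β = 213.3995°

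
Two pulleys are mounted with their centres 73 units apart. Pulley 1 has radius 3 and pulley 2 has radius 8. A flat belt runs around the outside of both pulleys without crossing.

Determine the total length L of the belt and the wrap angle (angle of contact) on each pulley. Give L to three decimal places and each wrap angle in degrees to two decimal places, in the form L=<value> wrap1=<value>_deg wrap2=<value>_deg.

L=180.900 wrap1=172.15_deg wrap2=187.85_deg

open belt: β = asin((r2−r1)/C) = asin(5/73) = 3.9274°
wrap1 = π − 2β = 172.1451°
wrap2 = π + 2β = 187.8549°
tangent length = C·cosβ = 72.8286
L = r1·wrap1 + r2·wrap2 + 2·C·cosβ = 3·3.0045 + 8·3.2787 + 2·72.8286 = 180.9001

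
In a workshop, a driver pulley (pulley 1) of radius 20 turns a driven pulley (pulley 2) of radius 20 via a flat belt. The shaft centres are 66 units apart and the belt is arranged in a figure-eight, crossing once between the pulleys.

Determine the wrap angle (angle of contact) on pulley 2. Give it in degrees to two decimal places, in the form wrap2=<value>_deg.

crossed belt: β = asin((r1+r2)/C) = asin(40/66) = 37.3052°
wrap1 = wrap2 = π + 2β = 254.6104°

wrap2=254.61_deg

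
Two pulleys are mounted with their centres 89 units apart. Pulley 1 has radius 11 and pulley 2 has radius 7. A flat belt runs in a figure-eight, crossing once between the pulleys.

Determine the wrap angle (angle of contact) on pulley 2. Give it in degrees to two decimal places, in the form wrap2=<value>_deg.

wrap2=203.34_deg

crossed belt: β = asin((r1+r2)/C) = asin(18/89) = 11.6684°
wrap1 = wrap2 = π + 2β = 203.3368°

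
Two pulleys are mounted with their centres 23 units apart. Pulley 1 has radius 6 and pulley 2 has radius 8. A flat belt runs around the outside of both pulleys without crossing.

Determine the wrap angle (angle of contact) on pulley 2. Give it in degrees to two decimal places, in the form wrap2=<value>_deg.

wrap2=189.98_deg

open belt: β = asin((r2−r1)/C) = asin(2/23) = 4.9885°
wrap1 = π − 2β = 170.0229°
wrap2 = π + 2β = 189.9771°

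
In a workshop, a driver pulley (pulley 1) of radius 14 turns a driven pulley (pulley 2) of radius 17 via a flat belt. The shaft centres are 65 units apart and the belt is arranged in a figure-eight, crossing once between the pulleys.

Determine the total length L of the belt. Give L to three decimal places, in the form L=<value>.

L=242.476

crossed belt: β = asin((r1+r2)/C) = asin(31/65) = 28.4846°
wrap1 = wrap2 = π + 2β = 236.9693°
tangent length = C·cosβ = 57.1314
L = (r1+r2)·wrap + 2·C·cosβ = 31·4.1359 + 2·57.1314 = 242.4756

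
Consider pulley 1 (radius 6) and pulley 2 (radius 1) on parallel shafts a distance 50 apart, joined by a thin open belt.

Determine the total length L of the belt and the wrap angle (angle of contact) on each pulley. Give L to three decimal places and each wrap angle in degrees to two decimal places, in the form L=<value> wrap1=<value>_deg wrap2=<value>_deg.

L=122.492 wrap1=191.48_deg wrap2=168.52_deg

open belt: β = asin((r2−r1)/C) = asin(-5/50) = -5.7392°
wrap1 = π − 2β = 191.4783°
wrap2 = π + 2β = 168.5217°
tangent length = C·cosβ = 49.7494
L = r1·wrap1 + r2·wrap2 + 2·C·cosβ = 6·3.3419 + 1·2.9413 + 2·49.7494 = 122.4916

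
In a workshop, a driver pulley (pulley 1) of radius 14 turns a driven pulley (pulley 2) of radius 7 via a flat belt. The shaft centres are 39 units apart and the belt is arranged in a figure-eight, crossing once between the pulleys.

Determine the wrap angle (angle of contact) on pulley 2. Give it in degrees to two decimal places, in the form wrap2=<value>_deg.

crossed belt: β = asin((r1+r2)/C) = asin(21/39) = 32.5790°
wrap1 = wrap2 = π + 2β = 245.1579°

wrap2=245.16_deg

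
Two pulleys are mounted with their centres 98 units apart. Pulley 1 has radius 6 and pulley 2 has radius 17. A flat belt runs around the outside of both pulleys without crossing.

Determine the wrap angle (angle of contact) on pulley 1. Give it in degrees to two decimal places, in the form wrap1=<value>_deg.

wrap1=167.11_deg

open belt: β = asin((r2−r1)/C) = asin(11/98) = 6.4447°
wrap1 = π − 2β = 167.1105°
wrap2 = π + 2β = 192.8895°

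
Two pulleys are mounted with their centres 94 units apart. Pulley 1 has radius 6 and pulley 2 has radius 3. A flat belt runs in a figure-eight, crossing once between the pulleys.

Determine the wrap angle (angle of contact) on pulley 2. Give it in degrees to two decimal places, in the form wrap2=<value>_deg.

wrap2=190.99_deg

crossed belt: β = asin((r1+r2)/C) = asin(9/94) = 5.4942°
wrap1 = wrap2 = π + 2β = 190.9884°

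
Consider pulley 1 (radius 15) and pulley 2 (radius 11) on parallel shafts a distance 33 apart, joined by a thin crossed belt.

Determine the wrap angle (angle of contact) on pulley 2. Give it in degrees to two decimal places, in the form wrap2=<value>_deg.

wrap2=283.98_deg

crossed belt: β = asin((r1+r2)/C) = asin(26/33) = 51.9877°
wrap1 = wrap2 = π + 2β = 283.9754°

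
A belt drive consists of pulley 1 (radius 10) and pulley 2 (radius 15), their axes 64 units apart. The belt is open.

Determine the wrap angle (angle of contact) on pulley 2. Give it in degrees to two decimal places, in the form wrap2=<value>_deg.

open belt: β = asin((r2−r1)/C) = asin(5/64) = 4.4808°
wrap1 = π − 2β = 171.0384°
wrap2 = π + 2β = 188.9616°

wrap2=188.96_deg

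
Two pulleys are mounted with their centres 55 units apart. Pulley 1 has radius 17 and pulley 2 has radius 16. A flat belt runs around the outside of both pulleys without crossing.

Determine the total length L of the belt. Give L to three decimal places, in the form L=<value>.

open belt: β = asin((r2−r1)/C) = asin(-1/55) = -1.0418°
wrap1 = π − 2β = 182.0836°
wrap2 = π + 2β = 177.9164°
tangent length = C·cosβ = 54.9909
L = r1·wrap1 + r2·wrap2 + 2·C·cosβ = 17·3.1780 + 16·3.1052 + 2·54.9909 = 213.6907

L=213.691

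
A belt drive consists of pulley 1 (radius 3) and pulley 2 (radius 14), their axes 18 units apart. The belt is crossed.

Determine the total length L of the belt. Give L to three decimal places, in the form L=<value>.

crossed belt: β = asin((r1+r2)/C) = asin(17/18) = 70.8119°
wrap1 = wrap2 = π + 2β = 321.6237°
tangent length = C·cosβ = 5.9161
L = (r1+r2)·wrap + 2·C·cosβ = 17·5.6134 + 2·5.9161 = 107.2598

L=107.260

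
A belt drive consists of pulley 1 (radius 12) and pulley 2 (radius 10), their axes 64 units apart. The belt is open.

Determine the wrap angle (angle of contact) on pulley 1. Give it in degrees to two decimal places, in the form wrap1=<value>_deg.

open belt: β = asin((r2−r1)/C) = asin(-2/64) = -1.7908°
wrap1 = π − 2β = 183.5816°
wrap2 = π + 2β = 176.4184°

wrap1=183.58_deg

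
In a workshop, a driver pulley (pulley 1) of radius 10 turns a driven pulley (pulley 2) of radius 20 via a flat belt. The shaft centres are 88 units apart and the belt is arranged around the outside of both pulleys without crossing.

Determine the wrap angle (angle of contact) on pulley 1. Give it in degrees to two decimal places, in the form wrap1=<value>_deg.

open belt: β = asin((r2−r1)/C) = asin(10/88) = 6.5250°
wrap1 = π − 2β = 166.9500°
wrap2 = π + 2β = 193.0500°

wrap1=166.95_deg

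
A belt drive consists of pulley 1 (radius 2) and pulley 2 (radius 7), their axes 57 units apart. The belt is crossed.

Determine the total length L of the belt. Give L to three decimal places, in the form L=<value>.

crossed belt: β = asin((r1+r2)/C) = asin(9/57) = 9.0847°
wrap1 = wrap2 = π + 2β = 198.1694°
tangent length = C·cosβ = 56.2850
L = (r1+r2)·wrap + 2·C·cosβ = 9·3.4587 + 2·56.2850 = 143.6984

L=143.698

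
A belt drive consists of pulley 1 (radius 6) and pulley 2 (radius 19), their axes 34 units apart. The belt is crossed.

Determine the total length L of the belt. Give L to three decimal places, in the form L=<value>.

L=165.932

crossed belt: β = asin((r1+r2)/C) = asin(25/34) = 47.3321°
wrap1 = wrap2 = π + 2β = 274.6641°
tangent length = C·cosβ = 23.0434
L = (r1+r2)·wrap + 2·C·cosβ = 25·4.7938 + 2·23.0434 = 165.9317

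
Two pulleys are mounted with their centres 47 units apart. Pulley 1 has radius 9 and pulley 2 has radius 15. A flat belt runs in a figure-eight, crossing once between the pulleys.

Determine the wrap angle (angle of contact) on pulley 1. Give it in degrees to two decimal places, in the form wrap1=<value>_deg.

wrap1=241.41_deg

crossed belt: β = asin((r1+r2)/C) = asin(24/47) = 30.7064°
wrap1 = wrap2 = π + 2β = 241.4127°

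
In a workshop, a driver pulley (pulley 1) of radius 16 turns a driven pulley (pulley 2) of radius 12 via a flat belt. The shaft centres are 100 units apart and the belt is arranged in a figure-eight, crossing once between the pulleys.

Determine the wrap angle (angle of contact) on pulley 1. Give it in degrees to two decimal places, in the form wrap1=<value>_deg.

crossed belt: β = asin((r1+r2)/C) = asin(28/100) = 16.2602°
wrap1 = wrap2 = π + 2β = 212.5204°

wrap1=212.52_deg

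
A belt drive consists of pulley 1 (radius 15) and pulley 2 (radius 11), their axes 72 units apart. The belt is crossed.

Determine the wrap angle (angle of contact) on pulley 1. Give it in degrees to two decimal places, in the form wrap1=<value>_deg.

wrap1=222.34_deg

crossed belt: β = asin((r1+r2)/C) = asin(26/72) = 21.1684°
wrap1 = wrap2 = π + 2β = 222.3369°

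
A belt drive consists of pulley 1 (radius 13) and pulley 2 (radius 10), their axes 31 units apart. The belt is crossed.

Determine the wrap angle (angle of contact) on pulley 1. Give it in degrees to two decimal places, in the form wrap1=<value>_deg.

crossed belt: β = asin((r1+r2)/C) = asin(23/31) = 47.8966°
wrap1 = wrap2 = π + 2β = 275.7931°

wrap1=275.79_deg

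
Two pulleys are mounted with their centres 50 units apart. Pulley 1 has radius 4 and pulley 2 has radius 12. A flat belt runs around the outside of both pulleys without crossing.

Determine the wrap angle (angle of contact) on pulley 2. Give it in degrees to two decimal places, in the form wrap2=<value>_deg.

open belt: β = asin((r2−r1)/C) = asin(8/50) = 9.2069°
wrap1 = π − 2β = 161.5862°
wrap2 = π + 2β = 198.4138°

wrap2=198.41_deg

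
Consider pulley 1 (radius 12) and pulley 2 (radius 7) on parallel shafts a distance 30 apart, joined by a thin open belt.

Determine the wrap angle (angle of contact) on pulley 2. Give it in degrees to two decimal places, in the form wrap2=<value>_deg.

open belt: β = asin((r2−r1)/C) = asin(-5/30) = -9.5941°
wrap1 = π − 2β = 199.1881°
wrap2 = π + 2β = 160.8119°

wrap2=160.81_deg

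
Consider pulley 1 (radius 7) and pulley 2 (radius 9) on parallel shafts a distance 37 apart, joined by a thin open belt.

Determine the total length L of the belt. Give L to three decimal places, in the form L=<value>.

L=124.374

open belt: β = asin((r2−r1)/C) = asin(2/37) = 3.0986°
wrap1 = π − 2β = 173.8028°
wrap2 = π + 2β = 186.1972°
tangent length = C·cosβ = 36.9459
L = r1·wrap1 + r2·wrap2 + 2·C·cosβ = 7·3.0334 + 9·3.2498 + 2·36.9459 = 124.3736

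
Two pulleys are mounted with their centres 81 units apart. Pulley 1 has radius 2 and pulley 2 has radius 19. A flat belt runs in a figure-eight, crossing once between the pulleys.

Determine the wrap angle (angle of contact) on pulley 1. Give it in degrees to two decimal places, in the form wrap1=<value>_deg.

crossed belt: β = asin((r1+r2)/C) = asin(21/81) = 15.0261°
wrap1 = wrap2 = π + 2β = 210.0522°

wrap1=210.05_deg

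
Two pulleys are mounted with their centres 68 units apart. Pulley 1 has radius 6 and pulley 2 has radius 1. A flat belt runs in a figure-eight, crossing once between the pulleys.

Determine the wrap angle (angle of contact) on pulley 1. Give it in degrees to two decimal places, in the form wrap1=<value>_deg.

crossed belt: β = asin((r1+r2)/C) = asin(7/68) = 5.9086°
wrap1 = wrap2 = π + 2β = 191.8171°

wrap1=191.82_deg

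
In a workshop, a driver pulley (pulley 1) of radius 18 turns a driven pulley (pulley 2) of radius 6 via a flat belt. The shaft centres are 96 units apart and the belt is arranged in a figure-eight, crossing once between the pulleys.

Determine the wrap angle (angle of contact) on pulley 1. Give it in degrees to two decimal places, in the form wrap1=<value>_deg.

crossed belt: β = asin((r1+r2)/C) = asin(24/96) = 14.4775°
wrap1 = wrap2 = π + 2β = 208.9550°

wrap1=208.96_deg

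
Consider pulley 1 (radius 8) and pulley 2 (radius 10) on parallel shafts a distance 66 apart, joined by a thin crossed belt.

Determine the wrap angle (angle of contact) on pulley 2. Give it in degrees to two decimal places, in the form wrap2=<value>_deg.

wrap2=211.65_deg

crossed belt: β = asin((r1+r2)/C) = asin(18/66) = 15.8266°
wrap1 = wrap2 = π + 2β = 211.6532°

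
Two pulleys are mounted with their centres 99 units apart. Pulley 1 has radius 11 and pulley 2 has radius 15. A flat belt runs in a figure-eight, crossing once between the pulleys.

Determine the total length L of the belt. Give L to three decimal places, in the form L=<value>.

crossed belt: β = asin((r1+r2)/C) = asin(26/99) = 15.2260°
wrap1 = wrap2 = π + 2β = 210.4519°
tangent length = C·cosβ = 95.5249
L = (r1+r2)·wrap + 2·C·cosβ = 26·3.6731 + 2·95.5249 = 286.5498

L=286.550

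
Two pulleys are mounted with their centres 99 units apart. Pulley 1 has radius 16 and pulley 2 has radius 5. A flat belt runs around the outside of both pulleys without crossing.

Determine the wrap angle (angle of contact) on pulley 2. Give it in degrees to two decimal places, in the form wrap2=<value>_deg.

open belt: β = asin((r2−r1)/C) = asin(-11/99) = -6.3794°
wrap1 = π − 2β = 192.7587°
wrap2 = π + 2β = 167.2413°

wrap2=167.24_deg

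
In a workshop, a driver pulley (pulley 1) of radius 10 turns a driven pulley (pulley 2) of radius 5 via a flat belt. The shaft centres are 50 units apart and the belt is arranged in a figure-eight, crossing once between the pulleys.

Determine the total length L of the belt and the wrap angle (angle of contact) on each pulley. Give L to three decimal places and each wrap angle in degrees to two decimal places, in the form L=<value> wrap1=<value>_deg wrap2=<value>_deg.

crossed belt: β = asin((r1+r2)/C) = asin(15/50) = 17.4576°
wrap1 = wrap2 = π + 2β = 214.9152°
tangent length = C·cosβ = 47.6970
L = (r1+r2)·wrap + 2·C·cosβ = 15·3.7510 + 2·47.6970 = 151.6586

L=151.659 wrap1=214.92_deg wrap2=214.92_deg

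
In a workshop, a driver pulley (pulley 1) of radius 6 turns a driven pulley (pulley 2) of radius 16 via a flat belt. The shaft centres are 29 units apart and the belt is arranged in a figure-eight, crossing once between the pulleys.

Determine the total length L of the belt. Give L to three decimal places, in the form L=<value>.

crossed belt: β = asin((r1+r2)/C) = asin(22/29) = 49.3428°
wrap1 = wrap2 = π + 2β = 278.6855°
tangent length = C·cosβ = 18.8944
L = (r1+r2)·wrap + 2·C·cosβ = 22·4.8640 + 2·18.8944 = 144.7964

L=144.796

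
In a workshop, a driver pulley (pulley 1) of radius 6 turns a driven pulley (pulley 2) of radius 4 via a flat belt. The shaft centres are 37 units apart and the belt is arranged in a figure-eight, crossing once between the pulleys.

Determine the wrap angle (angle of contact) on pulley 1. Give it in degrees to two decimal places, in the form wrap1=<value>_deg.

crossed belt: β = asin((r1+r2)/C) = asin(10/37) = 15.6804°
wrap1 = wrap2 = π + 2β = 211.3607°

wrap1=211.36_deg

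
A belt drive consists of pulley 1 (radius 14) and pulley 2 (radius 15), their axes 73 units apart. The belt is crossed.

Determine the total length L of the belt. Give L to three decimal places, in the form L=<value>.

crossed belt: β = asin((r1+r2)/C) = asin(29/73) = 23.4070°
wrap1 = wrap2 = π + 2β = 226.8140°
tangent length = C·cosβ = 66.9925
L = (r1+r2)·wrap + 2·C·cosβ = 29·3.9587 + 2·66.9925 = 248.7860

L=248.786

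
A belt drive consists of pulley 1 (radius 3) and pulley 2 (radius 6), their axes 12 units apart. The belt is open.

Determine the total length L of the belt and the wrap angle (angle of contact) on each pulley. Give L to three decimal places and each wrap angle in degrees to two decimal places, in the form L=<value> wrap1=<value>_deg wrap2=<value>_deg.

L=53.028 wrap1=151.04_deg wrap2=208.96_deg

open belt: β = asin((r2−r1)/C) = asin(3/12) = 14.4775°
wrap1 = π − 2β = 151.0450°
wrap2 = π + 2β = 208.9550°
tangent length = C·cosβ = 11.6190
L = r1·wrap1 + r2·wrap2 + 2·C·cosβ = 3·2.6362 + 6·3.6470 + 2·11.6190 = 53.0283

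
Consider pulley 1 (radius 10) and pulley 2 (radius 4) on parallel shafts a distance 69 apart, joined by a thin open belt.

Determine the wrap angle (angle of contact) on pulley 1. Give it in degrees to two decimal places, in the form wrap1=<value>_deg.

open belt: β = asin((r2−r1)/C) = asin(-6/69) = -4.9885°
wrap1 = π − 2β = 189.9771°
wrap2 = π + 2β = 170.0229°

wrap1=189.98_deg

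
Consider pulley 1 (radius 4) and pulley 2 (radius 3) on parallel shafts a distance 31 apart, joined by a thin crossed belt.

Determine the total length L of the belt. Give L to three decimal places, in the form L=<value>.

L=85.579

crossed belt: β = asin((r1+r2)/C) = asin(7/31) = 13.0503°
wrap1 = wrap2 = π + 2β = 206.1006°
tangent length = C·cosβ = 30.1993
L = (r1+r2)·wrap + 2·C·cosβ = 7·3.5971 + 2·30.1993 = 85.5786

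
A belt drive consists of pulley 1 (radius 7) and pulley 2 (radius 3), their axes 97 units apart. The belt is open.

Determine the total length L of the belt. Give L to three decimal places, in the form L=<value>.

L=225.581

open belt: β = asin((r2−r1)/C) = asin(-4/97) = -2.3634°
wrap1 = π − 2β = 184.7268°
wrap2 = π + 2β = 175.2732°
tangent length = C·cosβ = 96.9175
L = r1·wrap1 + r2·wrap2 + 2·C·cosβ = 7·3.2241 + 3·3.0591 + 2·96.9175 = 225.5809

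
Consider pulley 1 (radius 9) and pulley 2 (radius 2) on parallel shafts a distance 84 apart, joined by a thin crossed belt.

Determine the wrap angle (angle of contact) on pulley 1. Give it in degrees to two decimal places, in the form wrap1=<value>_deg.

crossed belt: β = asin((r1+r2)/C) = asin(11/84) = 7.5246°
wrap1 = wrap2 = π + 2β = 195.0493°

wrap1=195.05_deg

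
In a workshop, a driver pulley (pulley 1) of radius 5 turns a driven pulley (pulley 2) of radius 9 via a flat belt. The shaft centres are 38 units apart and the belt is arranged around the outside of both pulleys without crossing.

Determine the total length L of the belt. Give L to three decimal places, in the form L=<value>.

open belt: β = asin((r2−r1)/C) = asin(4/38) = 6.0423°
wrap1 = π − 2β = 167.9153°
wrap2 = π + 2β = 192.0847°
tangent length = C·cosβ = 37.7889
L = r1·wrap1 + r2·wrap2 + 2·C·cosβ = 5·2.9307 + 9·3.3525 + 2·37.7889 = 120.4037

L=120.404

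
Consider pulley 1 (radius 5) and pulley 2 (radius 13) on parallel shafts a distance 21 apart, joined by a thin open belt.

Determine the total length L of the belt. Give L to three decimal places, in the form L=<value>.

L=101.635

open belt: β = asin((r2−r1)/C) = asin(8/21) = 22.3927°
wrap1 = π − 2β = 135.2146°
wrap2 = π + 2β = 224.7854°
tangent length = C·cosβ = 19.4165
L = r1·wrap1 + r2·wrap2 + 2·C·cosβ = 5·2.3599 + 13·3.9232 + 2·19.4165 = 101.6349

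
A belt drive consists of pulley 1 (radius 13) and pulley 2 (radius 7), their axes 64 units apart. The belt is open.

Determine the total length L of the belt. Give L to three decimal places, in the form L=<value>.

L=191.395

open belt: β = asin((r2−r1)/C) = asin(-6/64) = -5.3794°
wrap1 = π − 2β = 190.7588°
wrap2 = π + 2β = 169.2412°
tangent length = C·cosβ = 63.7181
L = r1·wrap1 + r2·wrap2 + 2·C·cosβ = 13·3.3294 + 7·2.9538 + 2·63.7181 = 191.3948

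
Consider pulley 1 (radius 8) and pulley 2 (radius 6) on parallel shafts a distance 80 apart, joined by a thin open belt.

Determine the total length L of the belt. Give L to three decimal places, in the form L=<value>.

open belt: β = asin((r2−r1)/C) = asin(-2/80) = -1.4325°
wrap1 = π − 2β = 182.8651°
wrap2 = π + 2β = 177.1349°
tangent length = C·cosβ = 79.9750
L = r1·wrap1 + r2·wrap2 + 2·C·cosβ = 8·3.1916 + 6·3.0916 + 2·79.9750 = 204.0323

L=204.032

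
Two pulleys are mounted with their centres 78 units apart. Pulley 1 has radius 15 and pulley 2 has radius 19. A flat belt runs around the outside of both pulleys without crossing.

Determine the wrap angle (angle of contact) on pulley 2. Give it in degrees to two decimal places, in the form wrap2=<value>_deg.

open belt: β = asin((r2−r1)/C) = asin(4/78) = 2.9395°
wrap1 = π − 2β = 174.1209°
wrap2 = π + 2β = 185.8791°

wrap2=185.88_deg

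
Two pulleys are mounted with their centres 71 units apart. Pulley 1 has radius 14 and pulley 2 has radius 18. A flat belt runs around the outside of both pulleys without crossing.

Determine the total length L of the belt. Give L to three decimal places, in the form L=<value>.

open belt: β = asin((r2−r1)/C) = asin(4/71) = 3.2296°
wrap1 = π − 2β = 173.5407°
wrap2 = π + 2β = 186.4593°
tangent length = C·cosβ = 70.8872
L = r1·wrap1 + r2·wrap2 + 2·C·cosβ = 14·3.0289 + 18·3.2543 + 2·70.8872 = 242.7564

L=242.756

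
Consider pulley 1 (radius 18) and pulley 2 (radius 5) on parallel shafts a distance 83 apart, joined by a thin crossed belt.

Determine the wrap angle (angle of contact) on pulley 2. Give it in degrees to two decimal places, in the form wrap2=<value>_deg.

crossed belt: β = asin((r1+r2)/C) = asin(23/83) = 16.0877°
wrap1 = wrap2 = π + 2β = 212.1754°

wrap2=212.18_deg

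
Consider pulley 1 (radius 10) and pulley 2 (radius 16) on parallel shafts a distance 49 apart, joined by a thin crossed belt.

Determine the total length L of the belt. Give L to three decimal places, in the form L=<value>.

L=193.832

crossed belt: β = asin((r1+r2)/C) = asin(26/49) = 32.0468°
wrap1 = wrap2 = π + 2β = 244.0937°
tangent length = C·cosβ = 41.5331
L = (r1+r2)·wrap + 2·C·cosβ = 26·4.2602 + 2·41.5331 = 193.8324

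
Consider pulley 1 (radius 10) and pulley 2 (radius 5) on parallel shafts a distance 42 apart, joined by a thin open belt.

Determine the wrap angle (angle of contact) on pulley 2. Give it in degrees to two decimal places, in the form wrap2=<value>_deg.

open belt: β = asin((r2−r1)/C) = asin(-5/42) = -6.8371°
wrap1 = π − 2β = 193.6743°
wrap2 = π + 2β = 166.3257°

wrap2=166.33_deg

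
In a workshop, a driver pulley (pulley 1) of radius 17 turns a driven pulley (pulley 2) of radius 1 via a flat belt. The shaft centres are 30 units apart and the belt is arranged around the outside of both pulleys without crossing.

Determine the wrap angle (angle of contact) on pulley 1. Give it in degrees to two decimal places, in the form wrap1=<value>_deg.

wrap1=244.46_deg

open belt: β = asin((r2−r1)/C) = asin(-16/30) = -32.2310°
wrap1 = π − 2β = 244.4619°
wrap2 = π + 2β = 115.5381°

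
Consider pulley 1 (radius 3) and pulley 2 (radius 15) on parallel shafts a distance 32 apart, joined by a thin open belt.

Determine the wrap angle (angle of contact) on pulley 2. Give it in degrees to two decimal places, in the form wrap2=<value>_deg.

wrap2=224.05_deg

open belt: β = asin((r2−r1)/C) = asin(12/32) = 22.0243°
wrap1 = π − 2β = 135.9514°
wrap2 = π + 2β = 224.0486°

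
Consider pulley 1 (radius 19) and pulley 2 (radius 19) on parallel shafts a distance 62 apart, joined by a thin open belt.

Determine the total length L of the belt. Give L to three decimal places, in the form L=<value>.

open belt: β = asin((r2−r1)/C) = asin(0/62) = 0.0000°
wrap1 = π − 2β = 180.0000°
wrap2 = π + 2β = 180.0000°
tangent length = C·cosβ = 62.0000
L = r1·wrap1 + r2·wrap2 + 2·C·cosβ = 19·3.1416 + 19·3.1416 + 2·62.0000 = 243.3805

L=243.381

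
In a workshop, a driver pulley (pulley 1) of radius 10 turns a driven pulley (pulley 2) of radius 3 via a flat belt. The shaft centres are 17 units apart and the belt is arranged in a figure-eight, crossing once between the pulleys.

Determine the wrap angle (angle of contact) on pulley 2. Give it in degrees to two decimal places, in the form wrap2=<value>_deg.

wrap2=279.76_deg

crossed belt: β = asin((r1+r2)/C) = asin(13/17) = 49.8808°
wrap1 = wrap2 = π + 2β = 279.7617°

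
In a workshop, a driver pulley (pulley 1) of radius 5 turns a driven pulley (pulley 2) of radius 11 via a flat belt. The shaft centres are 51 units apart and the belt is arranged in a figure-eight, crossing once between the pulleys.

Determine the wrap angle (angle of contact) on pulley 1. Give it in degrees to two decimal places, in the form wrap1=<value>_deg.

wrap1=216.57_deg

crossed belt: β = asin((r1+r2)/C) = asin(16/51) = 18.2839°
wrap1 = wrap2 = π + 2β = 216.5678°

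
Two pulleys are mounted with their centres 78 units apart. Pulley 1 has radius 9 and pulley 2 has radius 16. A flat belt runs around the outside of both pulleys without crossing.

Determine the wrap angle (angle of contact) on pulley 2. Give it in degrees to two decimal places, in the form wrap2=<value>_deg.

open belt: β = asin((r2−r1)/C) = asin(7/78) = 5.1489°
wrap1 = π − 2β = 169.7023°
wrap2 = π + 2β = 190.2977°

wrap2=190.30_deg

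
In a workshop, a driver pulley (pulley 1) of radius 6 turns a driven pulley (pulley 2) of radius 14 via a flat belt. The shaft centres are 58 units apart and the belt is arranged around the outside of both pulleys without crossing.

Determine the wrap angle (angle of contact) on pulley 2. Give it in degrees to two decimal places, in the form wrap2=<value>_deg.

open belt: β = asin((r2−r1)/C) = asin(8/58) = 7.9281°
wrap1 = π − 2β = 164.1437°
wrap2 = π + 2β = 195.8563°

wrap2=195.86_deg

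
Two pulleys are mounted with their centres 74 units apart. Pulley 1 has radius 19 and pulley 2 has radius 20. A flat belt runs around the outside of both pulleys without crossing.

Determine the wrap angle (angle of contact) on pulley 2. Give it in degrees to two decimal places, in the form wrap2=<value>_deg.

wrap2=181.55_deg

open belt: β = asin((r2−r1)/C) = asin(1/74) = 0.7743°
wrap1 = π − 2β = 178.4514°
wrap2 = π + 2β = 181.5486°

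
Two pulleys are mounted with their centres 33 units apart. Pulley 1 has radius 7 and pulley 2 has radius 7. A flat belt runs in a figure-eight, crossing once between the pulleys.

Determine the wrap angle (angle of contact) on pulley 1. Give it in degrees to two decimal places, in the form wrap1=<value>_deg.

wrap1=230.21_deg

crossed belt: β = asin((r1+r2)/C) = asin(14/33) = 25.1027°
wrap1 = wrap2 = π + 2β = 230.2054°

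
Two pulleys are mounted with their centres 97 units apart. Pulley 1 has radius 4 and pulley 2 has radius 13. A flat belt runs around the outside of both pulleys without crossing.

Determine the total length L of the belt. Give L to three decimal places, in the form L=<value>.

L=248.243

open belt: β = asin((r2−r1)/C) = asin(9/97) = 5.3238°
wrap1 = π − 2β = 169.3525°
wrap2 = π + 2β = 190.6475°
tangent length = C·cosβ = 96.5816
L = r1·wrap1 + r2·wrap2 + 2·C·cosβ = 4·2.9558 + 13·3.3274 + 2·96.5816 = 248.2427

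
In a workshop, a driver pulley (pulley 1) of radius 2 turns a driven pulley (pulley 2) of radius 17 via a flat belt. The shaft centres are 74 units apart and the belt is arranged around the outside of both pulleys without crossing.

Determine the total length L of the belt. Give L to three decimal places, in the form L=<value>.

L=210.741

open belt: β = asin((r2−r1)/C) = asin(15/74) = 11.6951°
wrap1 = π − 2β = 156.6099°
wrap2 = π + 2β = 203.3901°
tangent length = C·cosβ = 72.4638
L = r1·wrap1 + r2·wrap2 + 2·C·cosβ = 2·2.7334 + 17·3.5498 + 2·72.4638 = 210.7413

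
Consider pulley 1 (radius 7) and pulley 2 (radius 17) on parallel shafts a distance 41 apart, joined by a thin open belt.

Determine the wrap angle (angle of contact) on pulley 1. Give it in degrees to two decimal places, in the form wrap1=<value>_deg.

wrap1=151.77_deg

open belt: β = asin((r2−r1)/C) = asin(10/41) = 14.1170°
wrap1 = π − 2β = 151.7660°
wrap2 = π + 2β = 208.2340°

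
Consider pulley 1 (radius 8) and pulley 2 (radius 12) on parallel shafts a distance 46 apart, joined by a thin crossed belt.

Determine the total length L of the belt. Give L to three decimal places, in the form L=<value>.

crossed belt: β = asin((r1+r2)/C) = asin(20/46) = 25.7715°
wrap1 = wrap2 = π + 2β = 231.5429°
tangent length = C·cosβ = 41.4246
L = (r1+r2)·wrap + 2·C·cosβ = 20·4.0412 + 2·41.4246 = 163.6730

L=163.673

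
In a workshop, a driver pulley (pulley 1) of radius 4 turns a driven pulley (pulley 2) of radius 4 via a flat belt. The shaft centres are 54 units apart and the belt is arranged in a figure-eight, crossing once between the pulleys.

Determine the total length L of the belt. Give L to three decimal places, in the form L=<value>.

crossed belt: β = asin((r1+r2)/C) = asin(8/54) = 8.5196°
wrap1 = wrap2 = π + 2β = 197.0392°
tangent length = C·cosβ = 53.4041
L = (r1+r2)·wrap + 2·C·cosβ = 8·3.4390 + 2·53.4041 = 134.3201

L=134.320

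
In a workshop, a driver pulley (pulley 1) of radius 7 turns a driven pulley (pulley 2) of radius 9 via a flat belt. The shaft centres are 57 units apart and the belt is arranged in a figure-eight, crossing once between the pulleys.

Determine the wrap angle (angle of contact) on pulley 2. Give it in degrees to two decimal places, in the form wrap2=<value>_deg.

crossed belt: β = asin((r1+r2)/C) = asin(16/57) = 16.3021°
wrap1 = wrap2 = π + 2β = 212.6042°

wrap2=212.60_deg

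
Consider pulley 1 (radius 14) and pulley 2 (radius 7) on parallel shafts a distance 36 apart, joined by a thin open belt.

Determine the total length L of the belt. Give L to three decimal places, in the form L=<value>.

open belt: β = asin((r2−r1)/C) = asin(-7/36) = -11.2123°
wrap1 = π − 2β = 202.4245°
wrap2 = π + 2β = 157.5755°
tangent length = C·cosβ = 35.3129
L = r1·wrap1 + r2·wrap2 + 2·C·cosβ = 14·3.5330 + 7·2.7502 + 2·35.3129 = 139.3389

L=139.339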